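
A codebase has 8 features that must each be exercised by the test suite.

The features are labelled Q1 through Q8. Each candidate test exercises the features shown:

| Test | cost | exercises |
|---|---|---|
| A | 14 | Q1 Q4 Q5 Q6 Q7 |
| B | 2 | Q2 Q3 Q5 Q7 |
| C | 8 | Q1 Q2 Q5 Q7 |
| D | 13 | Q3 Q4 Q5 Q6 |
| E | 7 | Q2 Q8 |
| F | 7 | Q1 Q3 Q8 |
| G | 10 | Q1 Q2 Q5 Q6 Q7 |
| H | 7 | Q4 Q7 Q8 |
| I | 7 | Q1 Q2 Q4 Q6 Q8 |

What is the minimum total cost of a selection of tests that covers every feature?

9

B, I together cover every feature (B ∪ I = {Q1, Q2, Q3, Q4, Q5, Q6, Q7, Q8}); total cost 2 + 7 = 9.
No covering selection has total cost below 9.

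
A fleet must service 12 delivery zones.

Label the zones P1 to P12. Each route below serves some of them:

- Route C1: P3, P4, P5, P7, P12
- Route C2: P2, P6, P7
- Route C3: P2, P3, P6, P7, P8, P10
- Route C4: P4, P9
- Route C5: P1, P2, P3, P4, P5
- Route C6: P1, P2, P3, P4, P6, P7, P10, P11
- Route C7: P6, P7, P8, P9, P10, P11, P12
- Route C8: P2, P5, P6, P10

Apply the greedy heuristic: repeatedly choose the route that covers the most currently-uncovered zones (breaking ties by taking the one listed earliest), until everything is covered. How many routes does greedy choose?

Greedy: pick C6 (covers 8 new) → pick C7 (covers 3 new) → pick C1 (covers 1 new). Total picks: 3.
(The true minimum cover uses only 2 routes, so greedy is not optimal here.)

3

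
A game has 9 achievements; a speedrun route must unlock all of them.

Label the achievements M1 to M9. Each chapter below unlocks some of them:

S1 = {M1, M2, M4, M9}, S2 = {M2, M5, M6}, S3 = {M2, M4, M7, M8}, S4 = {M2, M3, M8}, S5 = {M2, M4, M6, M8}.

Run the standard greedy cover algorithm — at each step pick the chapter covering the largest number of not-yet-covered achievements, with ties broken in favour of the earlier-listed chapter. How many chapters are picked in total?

Greedy: pick S1 (covers 4 new) → pick S2 (covers 2 new) → pick S3 (covers 2 new) → pick S4 (covers 1 new). Total picks: 4.

4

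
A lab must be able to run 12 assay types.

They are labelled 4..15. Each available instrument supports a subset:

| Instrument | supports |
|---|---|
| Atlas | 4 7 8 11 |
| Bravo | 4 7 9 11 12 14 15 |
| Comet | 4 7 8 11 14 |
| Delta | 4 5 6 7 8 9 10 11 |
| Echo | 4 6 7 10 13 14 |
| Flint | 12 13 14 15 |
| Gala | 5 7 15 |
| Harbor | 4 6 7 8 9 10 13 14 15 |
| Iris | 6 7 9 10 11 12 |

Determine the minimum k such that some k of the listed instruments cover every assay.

2

Take {Delta, Flint}. Their union is {4, 5, 6, 7, 8, 9, 10, 11, 12, 13, 14, 15}, which is all 12 assays.
No single instrument has all 12 assays (the largest, Harbor, has 9), so 2 is optimal.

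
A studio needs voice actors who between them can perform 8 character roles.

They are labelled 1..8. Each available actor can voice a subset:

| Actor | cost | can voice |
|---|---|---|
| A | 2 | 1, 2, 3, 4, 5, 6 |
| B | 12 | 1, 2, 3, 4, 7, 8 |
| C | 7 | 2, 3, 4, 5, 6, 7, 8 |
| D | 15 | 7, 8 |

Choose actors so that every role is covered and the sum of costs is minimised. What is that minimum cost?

A, C together cover every role (A ∪ C = {1, 2, 3, 4, 5, 6, 7, 8}); total cost 2 + 7 = 9.
No covering selection has total cost below 9.

9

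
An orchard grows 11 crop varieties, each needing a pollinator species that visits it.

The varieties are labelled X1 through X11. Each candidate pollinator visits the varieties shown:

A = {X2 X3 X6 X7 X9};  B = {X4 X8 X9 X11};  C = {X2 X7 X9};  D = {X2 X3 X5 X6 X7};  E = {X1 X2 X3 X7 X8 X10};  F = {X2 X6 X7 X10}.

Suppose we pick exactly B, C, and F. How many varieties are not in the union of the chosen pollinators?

3

Union of B, C, F = {X2, X4, X6, X7, X8, X9, X10, X11}.
Not covered: X1, X3, X5 — 3 varieties.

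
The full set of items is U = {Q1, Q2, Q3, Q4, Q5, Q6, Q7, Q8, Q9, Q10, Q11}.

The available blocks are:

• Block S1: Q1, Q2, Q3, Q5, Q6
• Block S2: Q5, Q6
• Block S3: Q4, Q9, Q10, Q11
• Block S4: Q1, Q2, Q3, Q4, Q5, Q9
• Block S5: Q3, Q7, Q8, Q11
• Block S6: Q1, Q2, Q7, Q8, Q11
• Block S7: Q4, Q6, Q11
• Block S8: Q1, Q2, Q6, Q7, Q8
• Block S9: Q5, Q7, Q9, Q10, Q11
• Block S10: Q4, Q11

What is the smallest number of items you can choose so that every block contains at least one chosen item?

The 3 items {Q4, Q5, Q7} hit every block.
No choice of 2 items meets every block, so 3 is the minimum.

3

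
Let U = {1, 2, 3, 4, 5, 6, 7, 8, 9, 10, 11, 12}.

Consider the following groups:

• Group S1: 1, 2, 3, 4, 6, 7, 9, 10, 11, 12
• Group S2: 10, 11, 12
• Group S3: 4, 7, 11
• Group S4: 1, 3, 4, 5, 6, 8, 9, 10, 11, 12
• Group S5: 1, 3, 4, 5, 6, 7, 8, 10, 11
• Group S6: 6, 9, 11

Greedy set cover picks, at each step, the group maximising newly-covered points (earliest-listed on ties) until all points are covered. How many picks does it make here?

Greedy: pick S1 (covers 10 new) → pick S4 (covers 2 new). Total picks: 2.

2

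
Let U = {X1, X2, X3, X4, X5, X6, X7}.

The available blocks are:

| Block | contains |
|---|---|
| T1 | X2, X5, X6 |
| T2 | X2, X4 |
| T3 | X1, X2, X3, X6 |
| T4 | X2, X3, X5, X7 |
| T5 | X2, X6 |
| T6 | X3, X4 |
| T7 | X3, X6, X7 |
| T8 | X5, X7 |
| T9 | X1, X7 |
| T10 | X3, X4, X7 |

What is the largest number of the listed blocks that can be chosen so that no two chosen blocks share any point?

3

T5, T6, T8 are pairwise disjoint (T5={X2,X6}; T6={X3,X4}; T8={X5,X7}).
Every remaining block overlaps one of these, and no 4 of the listed blocks are pairwise disjoint, so 3 is the maximum.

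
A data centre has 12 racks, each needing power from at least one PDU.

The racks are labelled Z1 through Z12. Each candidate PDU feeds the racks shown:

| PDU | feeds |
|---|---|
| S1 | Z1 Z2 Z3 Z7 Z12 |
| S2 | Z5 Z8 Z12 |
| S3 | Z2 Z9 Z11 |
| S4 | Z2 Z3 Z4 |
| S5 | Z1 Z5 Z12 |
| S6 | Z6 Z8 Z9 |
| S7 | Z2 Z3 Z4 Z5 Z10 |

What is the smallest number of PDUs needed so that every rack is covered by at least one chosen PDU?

S1 and S3 and S6 and S7 together: S1 ∪ S3 ∪ S6 ∪ S7 = {Z1, Z2, Z3, Z4, Z5, Z6, Z7, Z8, Z9, Z10, Z11, Z12} — every rack is covered.
Only S1 contains Z7, so S1 is forced; the remaining 7 racks need at least 3 more PDUs (each remaining PDU adds at most 3) — so at least 4 PDUs are needed, and 4 is optimal.

4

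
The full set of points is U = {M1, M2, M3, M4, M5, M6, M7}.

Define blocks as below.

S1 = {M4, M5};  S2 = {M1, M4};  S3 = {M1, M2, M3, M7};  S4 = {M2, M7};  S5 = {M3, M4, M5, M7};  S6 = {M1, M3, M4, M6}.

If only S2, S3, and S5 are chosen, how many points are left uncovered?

1

Union of S2, S3, S5 = {M1, M2, M3, M4, M5, M7}.
Not covered: M6 — 1 point.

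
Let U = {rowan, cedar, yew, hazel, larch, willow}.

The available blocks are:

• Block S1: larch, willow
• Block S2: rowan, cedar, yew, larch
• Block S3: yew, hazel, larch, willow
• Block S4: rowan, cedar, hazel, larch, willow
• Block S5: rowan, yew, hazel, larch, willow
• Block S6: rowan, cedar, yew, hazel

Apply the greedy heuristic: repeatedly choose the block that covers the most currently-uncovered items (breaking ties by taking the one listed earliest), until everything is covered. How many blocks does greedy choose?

Greedy: pick S4 (covers 5 new) → pick S2 (covers 1 new). Total picks: 2.

2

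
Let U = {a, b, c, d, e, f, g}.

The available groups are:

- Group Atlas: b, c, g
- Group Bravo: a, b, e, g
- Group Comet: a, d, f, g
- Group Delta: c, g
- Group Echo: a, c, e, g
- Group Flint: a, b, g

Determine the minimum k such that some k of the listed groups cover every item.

Bravo, Comet, and Delta cover everything between them: the union {a, b, c, d, e, f, g} is all of U.
Only Comet contains d, so Comet is forced; the remaining 3 items need at least 2 more groups (each remaining group adds at most 2) — so at least 3 groups are needed, and 3 is optimal.

3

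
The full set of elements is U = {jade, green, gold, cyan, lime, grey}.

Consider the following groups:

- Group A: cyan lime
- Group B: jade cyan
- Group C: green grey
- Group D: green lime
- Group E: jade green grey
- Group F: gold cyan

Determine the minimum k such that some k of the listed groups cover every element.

A and E and F together: A ∪ E ∪ F = {jade, green, gold, cyan, lime, grey} — every element is covered.
Only F contains gold, so F is forced; the remaining 4 elements need at least 2 more groups (each remaining group adds at most 3) — so at least 3 groups are needed, and 3 is optimal.

3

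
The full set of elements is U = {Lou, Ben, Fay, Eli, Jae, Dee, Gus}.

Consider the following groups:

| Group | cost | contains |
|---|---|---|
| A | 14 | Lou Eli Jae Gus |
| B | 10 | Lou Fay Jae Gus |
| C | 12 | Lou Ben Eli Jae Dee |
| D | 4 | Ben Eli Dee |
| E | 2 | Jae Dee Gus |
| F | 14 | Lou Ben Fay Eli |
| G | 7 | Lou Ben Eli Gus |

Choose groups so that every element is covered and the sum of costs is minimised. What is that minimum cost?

B, D together cover every element (B ∪ D = {Lou, Ben, Fay, Eli, Jae, Dee, Gus}); total cost 10 + 4 = 14.
The greedy pick E, D, B costs 16; no covering selection beats 14.

14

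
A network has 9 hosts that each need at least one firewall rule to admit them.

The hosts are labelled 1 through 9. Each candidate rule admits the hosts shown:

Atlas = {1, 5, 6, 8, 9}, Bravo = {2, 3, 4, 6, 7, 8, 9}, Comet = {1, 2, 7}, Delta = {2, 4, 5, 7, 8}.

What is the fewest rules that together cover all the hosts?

2

Atlas and Bravo together: Atlas ∪ Bravo = {1, 2, 3, 4, 5, 6, 7, 8, 9} — every host is covered.
No single rule has all 9 hosts (the largest, Bravo, has 7), so 2 is optimal.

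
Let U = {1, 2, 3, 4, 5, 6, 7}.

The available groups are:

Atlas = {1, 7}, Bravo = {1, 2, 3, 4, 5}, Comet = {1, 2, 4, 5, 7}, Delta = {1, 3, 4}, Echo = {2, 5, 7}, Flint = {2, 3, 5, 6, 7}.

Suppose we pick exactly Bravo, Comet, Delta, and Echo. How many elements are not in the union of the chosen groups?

1

Union of Bravo, Comet, Delta, Echo = {1, 2, 3, 4, 5, 7}.
Not covered: 6 — 1 element.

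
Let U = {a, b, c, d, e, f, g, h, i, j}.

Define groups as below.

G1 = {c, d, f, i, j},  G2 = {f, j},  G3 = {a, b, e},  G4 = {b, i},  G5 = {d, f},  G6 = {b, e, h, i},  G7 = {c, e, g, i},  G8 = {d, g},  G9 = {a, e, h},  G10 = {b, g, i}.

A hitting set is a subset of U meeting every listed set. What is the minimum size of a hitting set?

4

The 4 items {b, f, g, h} hit every group.
The groups G2, G4, G8, G9 are pairwise disjoint, so any hitting set needs a separate item for each — at least 4. Hence 4 is optimal.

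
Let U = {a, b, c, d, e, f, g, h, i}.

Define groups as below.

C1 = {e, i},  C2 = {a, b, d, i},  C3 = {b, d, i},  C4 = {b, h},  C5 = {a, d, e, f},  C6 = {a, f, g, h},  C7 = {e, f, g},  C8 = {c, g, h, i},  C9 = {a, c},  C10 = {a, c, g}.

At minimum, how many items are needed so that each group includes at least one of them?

T = {b, c, e, h} meets every group (each contains at least one member of T), and |T| = 4.
No choice of 3 items meets every group, so 4 is the minimum.

4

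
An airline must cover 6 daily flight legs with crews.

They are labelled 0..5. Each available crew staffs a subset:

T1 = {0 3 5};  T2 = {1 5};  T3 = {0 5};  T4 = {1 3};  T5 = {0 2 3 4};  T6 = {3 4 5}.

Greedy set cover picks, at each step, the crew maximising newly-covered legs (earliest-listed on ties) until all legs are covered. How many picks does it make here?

2

Greedy: pick T5 (covers 4 new) → pick T2 (covers 2 new). Total picks: 2.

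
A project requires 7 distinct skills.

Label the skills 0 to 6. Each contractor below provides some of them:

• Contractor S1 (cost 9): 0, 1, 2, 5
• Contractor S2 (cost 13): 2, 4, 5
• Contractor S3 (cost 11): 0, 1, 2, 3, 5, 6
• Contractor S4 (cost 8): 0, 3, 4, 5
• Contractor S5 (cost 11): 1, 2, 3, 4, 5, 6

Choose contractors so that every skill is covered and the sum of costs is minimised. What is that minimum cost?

19

S3, S4 together cover every skill (S3 ∪ S4 = {0, 1, 2, 3, 4, 5, 6}); total cost 11 + 8 = 19.
No covering selection has total cost below 19.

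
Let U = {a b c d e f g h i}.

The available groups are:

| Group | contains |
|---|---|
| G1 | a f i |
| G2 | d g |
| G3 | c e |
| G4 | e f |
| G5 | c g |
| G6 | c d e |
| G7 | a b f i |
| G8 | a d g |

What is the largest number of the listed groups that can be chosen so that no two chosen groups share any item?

G2, G3, G7 are pairwise disjoint (G2={d,g}; G3={c,e}; G7={a,b,f,i}).
Every remaining group overlaps one of these, and no 4 of the listed groups are pairwise disjoint, so 3 is the maximum.

3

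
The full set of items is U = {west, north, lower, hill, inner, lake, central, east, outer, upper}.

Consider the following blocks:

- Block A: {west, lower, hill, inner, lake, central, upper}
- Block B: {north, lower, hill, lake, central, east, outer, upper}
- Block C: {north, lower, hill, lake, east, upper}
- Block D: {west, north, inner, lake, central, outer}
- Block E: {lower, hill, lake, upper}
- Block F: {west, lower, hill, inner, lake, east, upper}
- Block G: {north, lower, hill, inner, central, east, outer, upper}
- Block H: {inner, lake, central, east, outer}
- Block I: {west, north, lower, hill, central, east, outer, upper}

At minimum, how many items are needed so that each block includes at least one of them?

2

Take T = {lower, outer}. Each listed block contains at least one of these, so T is a hitting set of size 2.
No single item lies in every block, so at least 2 are needed and 2 is optimal.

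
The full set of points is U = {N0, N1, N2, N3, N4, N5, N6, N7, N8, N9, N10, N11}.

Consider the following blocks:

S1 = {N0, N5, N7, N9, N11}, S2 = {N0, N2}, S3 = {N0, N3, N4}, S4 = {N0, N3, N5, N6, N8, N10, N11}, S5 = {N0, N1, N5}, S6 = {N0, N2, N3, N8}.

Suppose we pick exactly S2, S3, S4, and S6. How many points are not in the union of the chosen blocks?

3

Union of S2, S3, S4, S6 = {N0, N2, N3, N4, N5, N6, N8, N10, N11}.
Not covered: N1, N7, N9 — 3 points.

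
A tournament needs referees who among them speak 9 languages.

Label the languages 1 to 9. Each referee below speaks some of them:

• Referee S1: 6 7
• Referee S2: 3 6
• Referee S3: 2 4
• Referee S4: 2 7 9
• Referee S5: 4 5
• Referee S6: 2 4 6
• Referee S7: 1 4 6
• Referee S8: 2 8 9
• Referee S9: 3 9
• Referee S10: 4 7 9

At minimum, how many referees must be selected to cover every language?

Take {S4, S5, S7, S8, S9}. Their union is {1, 2, 3, 4, 5, 6, 7, 8, 9}, which is all 9 languages.
No 4 of the 10 referees cover everything (all 210 combinations miss at least one language), so 5 is optimal.

5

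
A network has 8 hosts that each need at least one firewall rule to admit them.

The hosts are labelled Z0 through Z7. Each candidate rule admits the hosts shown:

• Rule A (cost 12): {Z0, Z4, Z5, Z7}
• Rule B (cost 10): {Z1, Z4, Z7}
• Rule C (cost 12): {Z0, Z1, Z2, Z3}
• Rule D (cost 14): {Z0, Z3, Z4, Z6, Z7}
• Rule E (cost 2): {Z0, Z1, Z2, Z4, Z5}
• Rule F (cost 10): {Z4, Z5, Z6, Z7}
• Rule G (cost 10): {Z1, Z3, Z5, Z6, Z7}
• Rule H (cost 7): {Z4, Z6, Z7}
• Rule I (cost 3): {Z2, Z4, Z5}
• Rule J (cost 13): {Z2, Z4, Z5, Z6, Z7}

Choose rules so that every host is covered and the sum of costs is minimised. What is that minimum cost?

12

E, G together cover every host (E ∪ G = {Z0, Z1, Z2, Z3, Z4, Z5, Z6, Z7}); total cost 2 + 10 = 12.
No covering selection has total cost below 12.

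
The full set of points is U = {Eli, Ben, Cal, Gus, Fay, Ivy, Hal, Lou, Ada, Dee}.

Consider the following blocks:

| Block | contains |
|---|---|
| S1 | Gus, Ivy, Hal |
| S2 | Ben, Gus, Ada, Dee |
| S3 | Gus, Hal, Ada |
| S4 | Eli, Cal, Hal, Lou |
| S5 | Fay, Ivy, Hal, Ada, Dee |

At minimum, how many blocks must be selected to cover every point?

S2 and S4 and S5 together: S2 ∪ S4 ∪ S5 = {Eli, Ben, Cal, Gus, Fay, Ivy, Hal, Lou, Ada, Dee} — every point is covered.
Only S4 contains Eli, so S4 is forced; the remaining 6 points need at least 2 more blocks (each remaining block adds at most 4) — so at least 3 blocks are needed, and 3 is optimal.

3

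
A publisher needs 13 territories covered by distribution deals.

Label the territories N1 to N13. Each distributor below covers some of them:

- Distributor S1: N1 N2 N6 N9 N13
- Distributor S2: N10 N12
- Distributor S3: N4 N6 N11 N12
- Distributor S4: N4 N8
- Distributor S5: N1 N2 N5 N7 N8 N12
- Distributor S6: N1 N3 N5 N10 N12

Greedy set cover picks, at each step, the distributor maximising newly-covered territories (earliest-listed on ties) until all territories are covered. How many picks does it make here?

Greedy: pick S5 (covers 6 new) → pick S1 (covers 3 new) → pick S3 (covers 2 new) → pick S6 (covers 2 new). Total picks: 4.

4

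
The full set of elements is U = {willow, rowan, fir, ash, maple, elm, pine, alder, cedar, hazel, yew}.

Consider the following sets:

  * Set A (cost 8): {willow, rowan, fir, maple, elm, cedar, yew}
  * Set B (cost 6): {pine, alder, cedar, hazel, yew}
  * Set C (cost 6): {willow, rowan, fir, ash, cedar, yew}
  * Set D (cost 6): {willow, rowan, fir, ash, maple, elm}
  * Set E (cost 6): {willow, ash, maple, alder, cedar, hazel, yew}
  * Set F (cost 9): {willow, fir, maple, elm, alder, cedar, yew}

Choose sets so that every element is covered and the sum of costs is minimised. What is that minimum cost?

B, D together cover every element (B ∪ D = {willow, rowan, fir, ash, maple, elm, pine, alder, cedar, hazel, yew}); total cost 6 + 6 = 12.
The greedy pick E, D, B costs 18; no covering selection beats 12.

12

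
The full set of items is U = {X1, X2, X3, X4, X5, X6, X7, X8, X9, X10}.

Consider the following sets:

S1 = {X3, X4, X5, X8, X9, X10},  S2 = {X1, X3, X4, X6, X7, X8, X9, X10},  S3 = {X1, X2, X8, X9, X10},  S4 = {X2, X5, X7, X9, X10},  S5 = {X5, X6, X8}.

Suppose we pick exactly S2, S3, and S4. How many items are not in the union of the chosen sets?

0

Union of S2, S3, S4 = {X1, X2, X3, X4, X5, X6, X7, X8, X9, X10} — that's every item, so 0 are uncovered.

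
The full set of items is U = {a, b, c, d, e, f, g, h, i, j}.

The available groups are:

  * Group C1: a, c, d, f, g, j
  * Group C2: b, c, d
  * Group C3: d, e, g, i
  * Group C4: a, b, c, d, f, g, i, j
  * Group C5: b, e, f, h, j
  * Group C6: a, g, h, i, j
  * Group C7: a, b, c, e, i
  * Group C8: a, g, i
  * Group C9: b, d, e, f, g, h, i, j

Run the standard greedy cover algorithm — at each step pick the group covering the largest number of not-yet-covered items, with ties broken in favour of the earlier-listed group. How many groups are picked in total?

Greedy: pick C4 (covers 8 new) → pick C5 (covers 2 new). Total picks: 2.

2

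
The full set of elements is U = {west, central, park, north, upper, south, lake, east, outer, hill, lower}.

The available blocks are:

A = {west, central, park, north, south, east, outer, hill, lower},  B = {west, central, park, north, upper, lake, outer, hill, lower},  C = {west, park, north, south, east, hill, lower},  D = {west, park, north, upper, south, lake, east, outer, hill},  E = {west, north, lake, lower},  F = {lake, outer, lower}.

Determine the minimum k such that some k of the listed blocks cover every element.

2

B and D cover everything between them: the union {west, central, park, north, upper, south, lake, east, outer, hill, lower} is all of U.
No single block has all 11 elements (the largest, A, has 9), so 2 is optimal.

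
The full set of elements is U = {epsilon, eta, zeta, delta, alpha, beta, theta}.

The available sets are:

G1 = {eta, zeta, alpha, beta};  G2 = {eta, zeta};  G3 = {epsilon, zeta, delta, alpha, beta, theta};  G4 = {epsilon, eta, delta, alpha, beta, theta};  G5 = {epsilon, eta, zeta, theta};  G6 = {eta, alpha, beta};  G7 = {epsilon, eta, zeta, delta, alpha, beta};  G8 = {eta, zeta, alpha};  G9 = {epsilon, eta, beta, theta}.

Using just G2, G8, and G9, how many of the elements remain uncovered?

Union of G2, G8, G9 = {epsilon, eta, zeta, alpha, beta, theta}.
Not covered: delta — 1 element.

1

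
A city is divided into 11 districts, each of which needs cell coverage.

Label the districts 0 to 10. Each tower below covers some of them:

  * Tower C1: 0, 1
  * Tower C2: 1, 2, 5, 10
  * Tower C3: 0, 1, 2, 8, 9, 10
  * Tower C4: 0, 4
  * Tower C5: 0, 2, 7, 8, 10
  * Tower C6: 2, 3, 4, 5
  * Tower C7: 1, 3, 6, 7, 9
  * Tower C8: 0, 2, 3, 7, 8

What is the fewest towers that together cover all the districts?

3

Take {C5, C6, C7}. Their union is {0, 1, 2, 3, 4, 5, 6, 7, 8, 9, 10}, which is all 11 districts.
Only C7 contains 6, so C7 is forced; the remaining 6 districts need at least 2 more towers (each remaining tower adds at most 4) — so at least 3 towers are needed, and 3 is optimal.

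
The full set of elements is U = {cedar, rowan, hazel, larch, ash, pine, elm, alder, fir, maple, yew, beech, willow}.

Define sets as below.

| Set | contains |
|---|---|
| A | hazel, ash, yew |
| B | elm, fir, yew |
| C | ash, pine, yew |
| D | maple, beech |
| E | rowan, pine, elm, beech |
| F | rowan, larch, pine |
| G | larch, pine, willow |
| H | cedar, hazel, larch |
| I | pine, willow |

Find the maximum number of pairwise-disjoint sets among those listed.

B, D, H, I are pairwise disjoint (B={elm,fir,yew}; D={maple,beech}; H={cedar,hazel,larch}; I={pine,willow}).
Every remaining set overlaps one of these, and no 5 of the listed sets are pairwise disjoint, so 4 is the maximum.

4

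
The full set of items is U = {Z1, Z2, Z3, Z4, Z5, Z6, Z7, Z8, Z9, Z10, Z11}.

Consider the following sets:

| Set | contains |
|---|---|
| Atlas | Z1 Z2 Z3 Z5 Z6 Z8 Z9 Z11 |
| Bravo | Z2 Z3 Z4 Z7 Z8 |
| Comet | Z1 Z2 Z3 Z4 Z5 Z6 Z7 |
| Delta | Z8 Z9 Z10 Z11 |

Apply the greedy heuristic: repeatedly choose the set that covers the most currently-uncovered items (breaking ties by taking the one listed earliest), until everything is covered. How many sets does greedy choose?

3

Greedy: pick Atlas (covers 8 new) → pick Bravo (covers 2 new) → pick Delta (covers 1 new). Total picks: 3.
(The true minimum cover uses only 2 sets, so greedy is not optimal here.)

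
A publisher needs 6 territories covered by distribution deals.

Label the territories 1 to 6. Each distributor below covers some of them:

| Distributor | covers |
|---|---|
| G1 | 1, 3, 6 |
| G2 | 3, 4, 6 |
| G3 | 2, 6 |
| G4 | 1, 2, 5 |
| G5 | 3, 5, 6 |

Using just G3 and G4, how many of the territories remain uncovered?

Union of G3, G4 = {1, 2, 5, 6}.
Not covered: 3, 4 — 2 territories.

2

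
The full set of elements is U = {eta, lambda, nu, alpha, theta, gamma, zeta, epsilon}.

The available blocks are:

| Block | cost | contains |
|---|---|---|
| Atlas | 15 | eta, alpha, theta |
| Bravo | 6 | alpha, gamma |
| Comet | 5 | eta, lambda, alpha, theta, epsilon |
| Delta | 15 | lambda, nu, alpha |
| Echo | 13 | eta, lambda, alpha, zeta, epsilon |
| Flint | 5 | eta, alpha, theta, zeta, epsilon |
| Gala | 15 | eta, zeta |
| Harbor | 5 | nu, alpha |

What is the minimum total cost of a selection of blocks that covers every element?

Bravo, Comet, Flint, Harbor together cover every element (Bravo ∪ Comet ∪ Flint ∪ Harbor = {eta, lambda, nu, alpha, theta, gamma, zeta, epsilon}); total cost 6 + 5 + 5 + 5 = 21.
No covering selection has total cost below 21.

21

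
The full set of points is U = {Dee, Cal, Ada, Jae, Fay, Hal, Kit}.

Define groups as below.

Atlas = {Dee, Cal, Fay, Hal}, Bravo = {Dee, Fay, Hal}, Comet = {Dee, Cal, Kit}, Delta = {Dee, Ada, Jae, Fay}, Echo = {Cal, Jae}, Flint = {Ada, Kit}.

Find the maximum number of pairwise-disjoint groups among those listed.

Bravo, Echo, Flint are pairwise disjoint (Bravo={Dee,Fay,Hal}; Echo={Cal,Jae}; Flint={Ada,Kit}).
Every remaining group overlaps one of these, and no 4 of the listed groups are pairwise disjoint, so 3 is the maximum.

3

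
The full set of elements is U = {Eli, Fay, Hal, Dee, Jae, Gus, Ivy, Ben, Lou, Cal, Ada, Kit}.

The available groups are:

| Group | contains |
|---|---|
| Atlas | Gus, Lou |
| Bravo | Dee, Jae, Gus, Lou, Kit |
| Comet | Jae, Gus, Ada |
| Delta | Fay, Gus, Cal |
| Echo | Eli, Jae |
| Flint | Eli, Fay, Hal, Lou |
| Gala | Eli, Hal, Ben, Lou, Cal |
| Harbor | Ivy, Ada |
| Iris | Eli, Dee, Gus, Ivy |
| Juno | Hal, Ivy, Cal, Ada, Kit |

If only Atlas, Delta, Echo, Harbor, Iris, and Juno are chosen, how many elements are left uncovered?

1

Union of Atlas, Delta, Echo, Harbor, Iris, Juno = {Eli, Fay, Hal, Dee, Jae, Gus, Ivy, Lou, Cal, Ada, Kit}.
Not covered: Ben — 1 element.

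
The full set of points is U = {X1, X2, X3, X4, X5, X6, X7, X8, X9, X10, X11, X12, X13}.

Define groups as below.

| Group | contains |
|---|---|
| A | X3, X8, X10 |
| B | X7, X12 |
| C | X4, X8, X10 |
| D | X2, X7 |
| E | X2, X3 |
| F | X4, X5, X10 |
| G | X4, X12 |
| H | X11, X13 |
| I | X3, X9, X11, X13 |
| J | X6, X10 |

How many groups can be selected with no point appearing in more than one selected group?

B, C, E, H are pairwise disjoint (B={X7,X12}; C={X4,X8,X10}; E={X2,X3}; H={X11,X13}).
Every remaining group overlaps one of these, and no 5 of the listed groups are pairwise disjoint, so 4 is the maximum.

4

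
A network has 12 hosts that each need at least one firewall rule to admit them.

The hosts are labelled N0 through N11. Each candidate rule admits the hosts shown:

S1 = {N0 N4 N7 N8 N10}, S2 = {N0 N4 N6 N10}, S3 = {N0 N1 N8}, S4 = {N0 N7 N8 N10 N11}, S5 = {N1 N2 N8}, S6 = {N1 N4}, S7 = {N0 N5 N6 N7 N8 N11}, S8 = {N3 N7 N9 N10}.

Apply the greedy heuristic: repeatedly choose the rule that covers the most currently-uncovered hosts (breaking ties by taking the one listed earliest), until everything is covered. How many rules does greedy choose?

4

Greedy: pick S7 (covers 6 new) → pick S8 (covers 3 new) → pick S5 (covers 2 new) → pick S1 (covers 1 new). Total picks: 4.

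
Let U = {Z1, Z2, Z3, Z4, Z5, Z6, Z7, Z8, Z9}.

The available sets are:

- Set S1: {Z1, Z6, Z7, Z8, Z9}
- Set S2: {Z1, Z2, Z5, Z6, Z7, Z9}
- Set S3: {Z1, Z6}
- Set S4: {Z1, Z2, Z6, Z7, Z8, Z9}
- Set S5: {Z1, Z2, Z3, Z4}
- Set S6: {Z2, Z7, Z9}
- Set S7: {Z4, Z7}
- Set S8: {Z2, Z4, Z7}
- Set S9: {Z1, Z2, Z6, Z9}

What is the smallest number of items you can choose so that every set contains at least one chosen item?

H = {Z1, Z7} meets every set (each contains at least one member of H), and |H| = 2.
The sets S3, S6 are pairwise disjoint, so any hitting set needs a separate item for each — at least 2. Hence 2 is optimal.

2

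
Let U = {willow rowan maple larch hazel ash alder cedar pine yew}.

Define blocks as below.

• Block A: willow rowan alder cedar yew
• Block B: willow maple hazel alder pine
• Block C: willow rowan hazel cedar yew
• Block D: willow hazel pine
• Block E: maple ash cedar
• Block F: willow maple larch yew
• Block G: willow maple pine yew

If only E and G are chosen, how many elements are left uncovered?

4

Union of E, G = {willow, maple, ash, cedar, pine, yew}.
Not covered: rowan, larch, hazel, alder — 4 elements.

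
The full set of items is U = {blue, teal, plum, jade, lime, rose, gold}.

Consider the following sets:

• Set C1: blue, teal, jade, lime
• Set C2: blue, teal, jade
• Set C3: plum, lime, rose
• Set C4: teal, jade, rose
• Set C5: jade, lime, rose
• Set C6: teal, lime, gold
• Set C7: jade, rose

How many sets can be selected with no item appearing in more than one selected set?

C2, C3 are pairwise disjoint (C2={blue,teal,jade}; C3={plum,lime,rose}).
Every remaining set overlaps one of these, and no 3 of the listed sets are pairwise disjoint, so 2 is the maximum.

2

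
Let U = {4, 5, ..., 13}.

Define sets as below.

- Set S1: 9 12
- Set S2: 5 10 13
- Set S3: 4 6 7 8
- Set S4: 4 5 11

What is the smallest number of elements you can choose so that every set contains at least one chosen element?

H = {5, 7, 9} meets every set (each contains at least one member of H), and |H| = 3.
The sets S1, S2, S3 are pairwise disjoint, so any hitting set needs a separate element for each — at least 3. Hence 3 is optimal.

3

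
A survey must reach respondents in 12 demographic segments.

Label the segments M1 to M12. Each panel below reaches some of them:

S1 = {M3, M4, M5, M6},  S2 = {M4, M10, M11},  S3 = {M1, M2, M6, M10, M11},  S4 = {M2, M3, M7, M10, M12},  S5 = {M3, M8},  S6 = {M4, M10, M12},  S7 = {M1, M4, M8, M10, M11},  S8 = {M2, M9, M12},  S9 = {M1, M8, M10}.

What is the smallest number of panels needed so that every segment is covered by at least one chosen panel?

4

Take {S1, S4, S7, S8}. Their union is {M1, M2, M3, M4, M5, M6, M7, M8, M9, M10, M11, M12}, which is all 12 segments.
No 3 of the 9 panels cover everything (all 84 combinations miss at least one segment), so 4 is optimal.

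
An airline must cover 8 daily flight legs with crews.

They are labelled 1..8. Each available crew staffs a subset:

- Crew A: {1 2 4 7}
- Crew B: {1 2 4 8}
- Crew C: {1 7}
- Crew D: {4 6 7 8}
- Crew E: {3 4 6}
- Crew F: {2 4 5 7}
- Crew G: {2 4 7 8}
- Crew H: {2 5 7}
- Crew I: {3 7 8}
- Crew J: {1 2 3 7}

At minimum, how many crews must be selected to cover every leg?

3

D and H and J together: D ∪ H ∪ J = {1, 2, 3, 4, 5, 6, 7, 8} — every leg is covered.
No 2 of the 10 crews cover everything (all 45 combinations miss at least one leg), so 3 is optimal.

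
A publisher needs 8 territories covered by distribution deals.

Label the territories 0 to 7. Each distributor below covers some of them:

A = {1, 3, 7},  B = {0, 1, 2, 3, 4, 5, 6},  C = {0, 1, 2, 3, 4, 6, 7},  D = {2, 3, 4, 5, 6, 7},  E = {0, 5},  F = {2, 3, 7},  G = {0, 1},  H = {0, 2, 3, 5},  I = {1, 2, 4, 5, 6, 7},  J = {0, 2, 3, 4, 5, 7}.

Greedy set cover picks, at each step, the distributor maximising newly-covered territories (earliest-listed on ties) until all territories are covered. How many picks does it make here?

Greedy: pick B (covers 7 new) → pick A (covers 1 new). Total picks: 2.

2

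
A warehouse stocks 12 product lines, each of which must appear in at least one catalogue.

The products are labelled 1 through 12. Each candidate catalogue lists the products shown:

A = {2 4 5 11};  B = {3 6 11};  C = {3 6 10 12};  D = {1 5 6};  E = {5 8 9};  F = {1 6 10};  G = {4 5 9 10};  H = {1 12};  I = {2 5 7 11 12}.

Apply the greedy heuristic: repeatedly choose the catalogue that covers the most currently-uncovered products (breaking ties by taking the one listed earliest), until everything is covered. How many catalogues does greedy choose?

Greedy: pick I (covers 5 new) → pick C (covers 3 new) → pick E (covers 2 new) → pick A (covers 1 new) → pick D (covers 1 new). Total picks: 5.

5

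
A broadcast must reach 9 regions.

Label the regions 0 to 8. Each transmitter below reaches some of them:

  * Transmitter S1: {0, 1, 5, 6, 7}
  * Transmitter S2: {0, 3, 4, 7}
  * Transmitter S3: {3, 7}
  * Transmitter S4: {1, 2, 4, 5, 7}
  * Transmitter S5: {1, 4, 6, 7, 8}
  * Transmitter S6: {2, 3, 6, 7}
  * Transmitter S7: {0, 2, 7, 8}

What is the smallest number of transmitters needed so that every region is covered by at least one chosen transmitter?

3

S2 and S4 and S5 together: S2 ∪ S4 ∪ S5 = {0, 1, 2, 3, 4, 5, 6, 7, 8} — every region is covered.
No 2 of the 7 transmitters cover everything (all 21 combinations miss at least one region), so 3 is optimal.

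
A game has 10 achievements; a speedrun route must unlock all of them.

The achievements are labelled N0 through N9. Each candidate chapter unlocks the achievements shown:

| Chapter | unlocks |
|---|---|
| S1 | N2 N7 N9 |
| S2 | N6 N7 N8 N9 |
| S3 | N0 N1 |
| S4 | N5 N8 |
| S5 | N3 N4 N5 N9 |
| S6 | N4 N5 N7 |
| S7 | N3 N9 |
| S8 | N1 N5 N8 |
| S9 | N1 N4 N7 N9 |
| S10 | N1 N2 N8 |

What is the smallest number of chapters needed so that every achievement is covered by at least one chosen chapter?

4

S1 and S2 and S3 and S5 together: S1 ∪ S2 ∪ S3 ∪ S5 = {N0, N1, N2, N3, N4, N5, N6, N7, N8, N9} — every achievement is covered.
No 3 of the 10 chapters cover everything (all 120 combinations miss at least one achievement), so 4 is optimal.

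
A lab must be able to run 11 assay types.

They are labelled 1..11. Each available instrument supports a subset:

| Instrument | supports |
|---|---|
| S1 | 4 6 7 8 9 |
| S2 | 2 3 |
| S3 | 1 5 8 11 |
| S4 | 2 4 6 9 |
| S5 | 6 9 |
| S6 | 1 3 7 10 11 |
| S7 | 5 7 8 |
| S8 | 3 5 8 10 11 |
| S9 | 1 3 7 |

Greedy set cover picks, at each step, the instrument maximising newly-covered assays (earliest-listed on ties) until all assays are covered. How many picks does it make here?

4

Greedy: pick S1 (covers 5 new) → pick S6 (covers 4 new) → pick S2 (covers 1 new) → pick S3 (covers 1 new). Total picks: 4.
(The true minimum cover uses only 3 instruments, so greedy is not optimal here.)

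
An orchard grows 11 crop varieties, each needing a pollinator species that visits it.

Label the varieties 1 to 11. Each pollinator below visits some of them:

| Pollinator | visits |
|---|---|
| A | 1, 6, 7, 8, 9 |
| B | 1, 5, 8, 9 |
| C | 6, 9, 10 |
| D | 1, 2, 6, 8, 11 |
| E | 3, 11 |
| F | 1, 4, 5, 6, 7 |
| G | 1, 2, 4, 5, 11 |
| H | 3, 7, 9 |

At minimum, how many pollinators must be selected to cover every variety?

Take {C, D, E, F}. Their union is {1, 2, 3, 4, 5, 6, 7, 8, 9, 10, 11}, which is all 11 varieties.
No 3 of the 8 pollinators cover everything (all 56 combinations miss at least one variety), so 4 is optimal.

4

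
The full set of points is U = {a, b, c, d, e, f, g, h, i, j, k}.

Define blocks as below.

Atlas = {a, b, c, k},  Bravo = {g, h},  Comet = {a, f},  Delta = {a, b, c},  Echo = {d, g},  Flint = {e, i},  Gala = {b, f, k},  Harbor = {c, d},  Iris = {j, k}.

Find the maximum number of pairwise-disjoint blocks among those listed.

Bravo, Comet, Flint, Harbor, Iris are pairwise disjoint (Bravo={g,h}; Comet={a,f}; Flint={e,i}; Harbor={c,d}; Iris={j,k}).
Every remaining block overlaps one of these, and no 6 of the listed blocks are pairwise disjoint, so 5 is the maximum.

5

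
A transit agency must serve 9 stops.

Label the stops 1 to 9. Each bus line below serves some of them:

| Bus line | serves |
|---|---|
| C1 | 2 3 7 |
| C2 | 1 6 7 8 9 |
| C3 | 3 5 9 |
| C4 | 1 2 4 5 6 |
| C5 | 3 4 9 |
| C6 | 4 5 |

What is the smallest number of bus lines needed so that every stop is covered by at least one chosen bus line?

Take {C1, C2, C4}. Their union is {1, 2, 3, 4, 5, 6, 7, 8, 9}, which is all 9 stops.
Only C2 contains 8, so C2 is forced; the remaining 4 stops need at least 2 more bus lines (each remaining bus line adds at most 3) — so at least 3 bus lines are needed, and 3 is optimal.

3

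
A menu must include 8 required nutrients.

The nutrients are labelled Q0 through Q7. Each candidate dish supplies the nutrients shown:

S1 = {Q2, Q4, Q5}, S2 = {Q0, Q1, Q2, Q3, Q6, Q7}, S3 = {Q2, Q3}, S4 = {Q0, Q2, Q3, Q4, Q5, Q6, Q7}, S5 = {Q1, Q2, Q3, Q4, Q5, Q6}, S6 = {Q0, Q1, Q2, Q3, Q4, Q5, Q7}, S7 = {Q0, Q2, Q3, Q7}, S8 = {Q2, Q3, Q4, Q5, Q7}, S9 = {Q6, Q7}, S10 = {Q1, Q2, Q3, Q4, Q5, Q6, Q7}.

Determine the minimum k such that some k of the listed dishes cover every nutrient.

S4 and S6 together: S4 ∪ S6 = {Q0, Q1, Q2, Q3, Q4, Q5, Q6, Q7} — every nutrient is covered.
No single dish has all 8 nutrients (the largest, S4, has 7), so 2 is optimal.

2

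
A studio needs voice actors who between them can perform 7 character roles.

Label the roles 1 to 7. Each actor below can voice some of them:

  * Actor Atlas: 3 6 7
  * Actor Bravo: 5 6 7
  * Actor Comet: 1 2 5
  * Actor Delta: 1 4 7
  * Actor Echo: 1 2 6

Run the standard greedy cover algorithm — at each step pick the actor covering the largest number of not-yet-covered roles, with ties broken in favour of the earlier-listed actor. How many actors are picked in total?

Greedy: pick Atlas (covers 3 new) → pick Comet (covers 3 new) → pick Delta (covers 1 new). Total picks: 3.

3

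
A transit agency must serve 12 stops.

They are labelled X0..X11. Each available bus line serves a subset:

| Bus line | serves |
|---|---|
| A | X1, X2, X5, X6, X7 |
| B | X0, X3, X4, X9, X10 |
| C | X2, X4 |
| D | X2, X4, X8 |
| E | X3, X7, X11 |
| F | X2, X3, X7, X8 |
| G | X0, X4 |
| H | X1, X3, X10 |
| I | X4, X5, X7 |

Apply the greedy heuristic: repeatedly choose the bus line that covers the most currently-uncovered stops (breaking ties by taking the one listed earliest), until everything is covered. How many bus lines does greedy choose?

Greedy: pick A (covers 5 new) → pick B (covers 5 new) → pick D (covers 1 new) → pick E (covers 1 new). Total picks: 4.

4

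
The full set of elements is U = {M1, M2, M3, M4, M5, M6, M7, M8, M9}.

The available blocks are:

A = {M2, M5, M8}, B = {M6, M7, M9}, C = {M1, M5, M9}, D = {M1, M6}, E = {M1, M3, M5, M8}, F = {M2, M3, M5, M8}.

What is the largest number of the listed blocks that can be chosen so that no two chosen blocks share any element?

2

A, D are pairwise disjoint (A={M2,M5,M8}; D={M1,M6}).
Every remaining block overlaps one of these, and no 3 of the listed blocks are pairwise disjoint, so 2 is the maximum.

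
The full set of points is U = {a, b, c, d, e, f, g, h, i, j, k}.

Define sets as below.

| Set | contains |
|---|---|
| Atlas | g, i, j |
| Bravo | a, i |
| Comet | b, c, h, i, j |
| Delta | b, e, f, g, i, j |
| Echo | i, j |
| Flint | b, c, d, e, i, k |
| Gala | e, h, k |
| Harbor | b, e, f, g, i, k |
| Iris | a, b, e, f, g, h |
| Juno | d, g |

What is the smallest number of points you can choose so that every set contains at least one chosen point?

The 3 points {g, h, i} hit every set.
The sets Echo, Gala, Juno are pairwise disjoint, so any hitting set needs a separate point for each — at least 3. Hence 3 is optimal.

3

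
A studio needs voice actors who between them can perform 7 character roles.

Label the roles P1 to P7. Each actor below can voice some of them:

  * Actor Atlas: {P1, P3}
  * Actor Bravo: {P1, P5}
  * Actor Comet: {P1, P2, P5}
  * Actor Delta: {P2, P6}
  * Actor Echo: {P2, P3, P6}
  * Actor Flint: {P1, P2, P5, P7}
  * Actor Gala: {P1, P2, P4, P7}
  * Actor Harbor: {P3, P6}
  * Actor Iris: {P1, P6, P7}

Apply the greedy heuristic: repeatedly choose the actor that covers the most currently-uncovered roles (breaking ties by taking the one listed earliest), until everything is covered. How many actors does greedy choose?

Greedy: pick Flint (covers 4 new) → pick Echo (covers 2 new) → pick Gala (covers 1 new). Total picks: 3.

3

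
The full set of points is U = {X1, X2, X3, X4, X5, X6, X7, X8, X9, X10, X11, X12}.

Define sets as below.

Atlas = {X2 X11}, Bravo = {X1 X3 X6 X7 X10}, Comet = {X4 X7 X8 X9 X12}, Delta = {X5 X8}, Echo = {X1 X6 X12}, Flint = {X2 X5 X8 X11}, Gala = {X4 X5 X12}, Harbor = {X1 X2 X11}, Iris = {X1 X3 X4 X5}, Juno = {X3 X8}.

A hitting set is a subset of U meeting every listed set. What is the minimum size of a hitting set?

H = {X1, X5, X8, X11} meets every set (each contains at least one member of H), and |H| = 4.
No choice of 3 points meets every set, so 4 is the minimum.

4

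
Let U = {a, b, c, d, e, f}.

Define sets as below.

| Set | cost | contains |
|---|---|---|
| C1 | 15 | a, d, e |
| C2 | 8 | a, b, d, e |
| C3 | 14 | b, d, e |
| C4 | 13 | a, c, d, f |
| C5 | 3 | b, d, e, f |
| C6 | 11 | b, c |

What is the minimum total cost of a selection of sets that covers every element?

C4, C5 together cover every element (C4 ∪ C5 = {a, b, c, d, e, f}); total cost 13 + 3 = 16.
No covering selection has total cost below 16.

16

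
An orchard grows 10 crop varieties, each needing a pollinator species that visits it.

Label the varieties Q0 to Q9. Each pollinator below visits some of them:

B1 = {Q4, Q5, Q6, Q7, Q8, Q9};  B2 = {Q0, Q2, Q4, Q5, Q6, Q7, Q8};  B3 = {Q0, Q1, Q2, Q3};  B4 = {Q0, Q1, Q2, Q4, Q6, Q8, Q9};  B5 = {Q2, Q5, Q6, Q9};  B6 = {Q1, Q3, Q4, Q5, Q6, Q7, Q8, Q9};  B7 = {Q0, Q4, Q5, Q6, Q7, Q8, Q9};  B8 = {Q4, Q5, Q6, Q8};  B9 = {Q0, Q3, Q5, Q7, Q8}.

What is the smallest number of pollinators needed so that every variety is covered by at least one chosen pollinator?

2

Take {B4, B9}. Their union is {Q0, Q1, Q2, Q3, Q4, Q5, Q6, Q7, Q8, Q9}, which is all 10 varieties.
No single pollinator has all 10 varieties (the largest, B6, has 8), so 2 is optimal.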